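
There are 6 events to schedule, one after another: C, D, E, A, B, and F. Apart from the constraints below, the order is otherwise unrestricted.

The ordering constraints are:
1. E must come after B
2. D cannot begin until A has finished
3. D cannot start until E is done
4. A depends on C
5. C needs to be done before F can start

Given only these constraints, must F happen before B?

No

F and B are not related by any chain of constraints.
There exist valid orderings with B before F, so F is not required to come first.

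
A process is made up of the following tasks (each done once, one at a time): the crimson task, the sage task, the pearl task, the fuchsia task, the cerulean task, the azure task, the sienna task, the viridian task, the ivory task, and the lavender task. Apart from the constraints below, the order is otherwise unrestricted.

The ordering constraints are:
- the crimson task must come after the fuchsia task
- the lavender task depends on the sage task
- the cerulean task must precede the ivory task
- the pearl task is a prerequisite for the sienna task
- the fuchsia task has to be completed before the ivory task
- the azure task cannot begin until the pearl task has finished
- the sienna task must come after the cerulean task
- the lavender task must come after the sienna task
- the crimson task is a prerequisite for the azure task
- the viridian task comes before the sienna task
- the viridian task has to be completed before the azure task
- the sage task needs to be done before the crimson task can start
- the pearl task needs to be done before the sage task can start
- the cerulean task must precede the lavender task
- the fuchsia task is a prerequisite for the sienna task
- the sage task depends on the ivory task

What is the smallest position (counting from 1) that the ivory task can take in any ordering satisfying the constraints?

3

Working backwards through the constraints from the ivory task, its full set of required predecessors is the fuchsia task, the cerulean task — 2 of them.
So at minimum 2 tasks come before the ivory task, putting the ivory task no earlier than position 3. That position is achievable by scheduling exactly those predecessors first.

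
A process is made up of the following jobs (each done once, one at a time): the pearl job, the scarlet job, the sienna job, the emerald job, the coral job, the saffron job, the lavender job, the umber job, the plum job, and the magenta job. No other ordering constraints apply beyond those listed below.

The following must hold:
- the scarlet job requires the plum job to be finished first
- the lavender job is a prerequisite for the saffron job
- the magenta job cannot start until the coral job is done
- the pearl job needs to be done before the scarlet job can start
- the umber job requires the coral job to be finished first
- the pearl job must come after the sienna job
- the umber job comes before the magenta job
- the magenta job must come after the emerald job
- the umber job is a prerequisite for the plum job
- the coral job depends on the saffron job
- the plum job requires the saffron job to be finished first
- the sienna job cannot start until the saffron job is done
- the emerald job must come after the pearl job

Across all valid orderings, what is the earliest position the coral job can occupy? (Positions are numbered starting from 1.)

3

Working backwards through the constraints from the coral job, its full set of required predecessors is the saffron job, the lavender job — 2 of them.
With 2 mandatory predecessors, the earliest the coral job can sit is position 2+1 = 3, and placing just those 2 first achieves it.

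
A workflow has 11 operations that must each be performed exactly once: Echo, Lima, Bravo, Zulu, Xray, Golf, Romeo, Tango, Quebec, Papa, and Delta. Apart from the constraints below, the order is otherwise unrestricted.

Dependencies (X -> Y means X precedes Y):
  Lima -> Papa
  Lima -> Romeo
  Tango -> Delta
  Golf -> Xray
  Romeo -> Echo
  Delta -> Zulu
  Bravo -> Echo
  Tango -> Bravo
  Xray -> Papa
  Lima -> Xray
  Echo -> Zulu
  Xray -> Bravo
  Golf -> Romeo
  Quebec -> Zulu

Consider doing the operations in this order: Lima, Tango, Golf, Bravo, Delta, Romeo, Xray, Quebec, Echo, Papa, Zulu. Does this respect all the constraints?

No

In the proposed order, Bravo appears before Xray.
Since Xray is required before Bravo, the ordering is invalid.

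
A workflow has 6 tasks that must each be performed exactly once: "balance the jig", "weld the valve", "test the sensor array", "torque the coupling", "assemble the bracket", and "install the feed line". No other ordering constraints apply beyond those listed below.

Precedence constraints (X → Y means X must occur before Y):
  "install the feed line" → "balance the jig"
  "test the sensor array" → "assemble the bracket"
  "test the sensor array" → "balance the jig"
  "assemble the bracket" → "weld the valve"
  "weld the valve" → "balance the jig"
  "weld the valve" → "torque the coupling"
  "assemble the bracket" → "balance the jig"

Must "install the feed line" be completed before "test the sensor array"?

No

No chain of constraints connects "install the feed line" to "test the sensor array" in either direction.
There exist valid orderings with "test the sensor array" before "install the feed line", so "install the feed line" is not required to come first.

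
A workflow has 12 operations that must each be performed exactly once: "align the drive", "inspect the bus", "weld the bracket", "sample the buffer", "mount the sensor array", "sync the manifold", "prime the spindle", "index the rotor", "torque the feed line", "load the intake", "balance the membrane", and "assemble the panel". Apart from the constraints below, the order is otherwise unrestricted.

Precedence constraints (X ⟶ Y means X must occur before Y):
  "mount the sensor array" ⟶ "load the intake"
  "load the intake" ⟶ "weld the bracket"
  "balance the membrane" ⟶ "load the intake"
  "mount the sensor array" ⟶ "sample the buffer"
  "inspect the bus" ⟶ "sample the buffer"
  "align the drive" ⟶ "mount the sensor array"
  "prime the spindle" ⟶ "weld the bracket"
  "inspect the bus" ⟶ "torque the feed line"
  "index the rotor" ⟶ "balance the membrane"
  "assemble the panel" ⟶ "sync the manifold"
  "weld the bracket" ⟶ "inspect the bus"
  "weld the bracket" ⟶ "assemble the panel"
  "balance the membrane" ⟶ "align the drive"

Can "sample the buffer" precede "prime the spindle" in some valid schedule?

Following "prime the spindle" → "weld the bracket" → "inspect the bus" → "sample the buffer", "prime the spindle" must precede "sample the buffer" in every valid ordering.
Hence "sample the buffer" can never be scheduled before "prime the spindle".

No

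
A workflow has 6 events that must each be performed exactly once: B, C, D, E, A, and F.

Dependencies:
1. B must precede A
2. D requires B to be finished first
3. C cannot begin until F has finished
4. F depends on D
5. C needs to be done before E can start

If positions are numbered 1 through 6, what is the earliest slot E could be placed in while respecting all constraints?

5

Every event that must precede E has to come before it. Tracing all chains that end at E, those events are: B, C, D, F — 4 in total.
So at minimum 4 events come before E, putting E no earlier than position 5. That position is achievable by scheduling exactly those predecessors first.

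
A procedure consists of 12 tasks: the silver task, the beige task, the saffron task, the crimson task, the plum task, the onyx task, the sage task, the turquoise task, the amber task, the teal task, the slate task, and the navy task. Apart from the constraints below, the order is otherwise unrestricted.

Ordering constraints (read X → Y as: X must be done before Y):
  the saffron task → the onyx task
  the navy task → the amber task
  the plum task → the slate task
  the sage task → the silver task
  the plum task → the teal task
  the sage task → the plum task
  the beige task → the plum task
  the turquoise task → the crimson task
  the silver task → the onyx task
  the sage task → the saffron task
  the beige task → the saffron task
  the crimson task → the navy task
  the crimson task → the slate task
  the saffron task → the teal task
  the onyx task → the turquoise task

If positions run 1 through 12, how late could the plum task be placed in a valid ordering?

10

Following every chain forward from the plum task, the tasks that must come later are the teal task, the slate task — 2 of them.
So at least 2 tasks follow the plum task, putting the plum task no later than position 10. That position is achievable by scheduling everything else first.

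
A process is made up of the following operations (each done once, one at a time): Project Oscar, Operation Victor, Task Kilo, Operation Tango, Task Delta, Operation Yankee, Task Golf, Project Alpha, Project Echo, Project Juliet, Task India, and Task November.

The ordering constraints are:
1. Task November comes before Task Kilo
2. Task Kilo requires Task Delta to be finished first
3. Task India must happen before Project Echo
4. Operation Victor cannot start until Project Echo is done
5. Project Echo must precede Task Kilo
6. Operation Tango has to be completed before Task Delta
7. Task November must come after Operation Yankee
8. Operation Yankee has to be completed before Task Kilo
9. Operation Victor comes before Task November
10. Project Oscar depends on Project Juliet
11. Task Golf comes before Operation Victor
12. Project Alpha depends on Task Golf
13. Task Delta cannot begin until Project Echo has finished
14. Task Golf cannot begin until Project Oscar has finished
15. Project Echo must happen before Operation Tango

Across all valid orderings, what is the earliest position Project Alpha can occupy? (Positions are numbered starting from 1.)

The operations that are forced before Project Alpha, directly or transitively, are Project Oscar, Task Golf, Project Juliet. That's 3 operations.
With 3 mandatory predecessors, the earliest Project Alpha can sit is position 3+1 = 4, and placing just those 3 first achieves it.

4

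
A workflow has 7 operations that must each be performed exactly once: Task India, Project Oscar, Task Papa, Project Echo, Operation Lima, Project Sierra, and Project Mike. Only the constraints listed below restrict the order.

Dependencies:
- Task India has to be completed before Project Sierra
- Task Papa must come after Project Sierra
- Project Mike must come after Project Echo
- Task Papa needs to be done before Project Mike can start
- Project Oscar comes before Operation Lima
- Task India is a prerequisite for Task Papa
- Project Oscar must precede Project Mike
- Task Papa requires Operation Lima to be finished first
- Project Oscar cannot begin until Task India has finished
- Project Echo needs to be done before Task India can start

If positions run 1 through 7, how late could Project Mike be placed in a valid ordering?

Nothing depends on Project Mike, so it can be the final operation, position 7.

7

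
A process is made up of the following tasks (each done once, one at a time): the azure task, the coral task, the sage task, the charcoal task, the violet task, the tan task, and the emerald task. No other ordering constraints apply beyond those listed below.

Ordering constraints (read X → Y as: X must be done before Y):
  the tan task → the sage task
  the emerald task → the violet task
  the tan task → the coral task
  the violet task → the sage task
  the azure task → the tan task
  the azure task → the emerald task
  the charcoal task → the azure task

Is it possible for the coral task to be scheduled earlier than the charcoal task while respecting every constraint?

Following the charcoal task → the azure task → the tan task → the coral task, the charcoal task must precede the coral task in every valid ordering.
Hence the coral task can never be scheduled before the charcoal task.

No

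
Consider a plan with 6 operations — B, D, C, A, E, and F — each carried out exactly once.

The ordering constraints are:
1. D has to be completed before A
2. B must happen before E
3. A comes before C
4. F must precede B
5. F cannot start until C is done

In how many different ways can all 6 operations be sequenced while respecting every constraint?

Only D has no prerequisites, so it must go first.
Continuing from there, at each step only one operation has all its prerequisites placed, so the ordering is fully determined — there is exactly 1.

1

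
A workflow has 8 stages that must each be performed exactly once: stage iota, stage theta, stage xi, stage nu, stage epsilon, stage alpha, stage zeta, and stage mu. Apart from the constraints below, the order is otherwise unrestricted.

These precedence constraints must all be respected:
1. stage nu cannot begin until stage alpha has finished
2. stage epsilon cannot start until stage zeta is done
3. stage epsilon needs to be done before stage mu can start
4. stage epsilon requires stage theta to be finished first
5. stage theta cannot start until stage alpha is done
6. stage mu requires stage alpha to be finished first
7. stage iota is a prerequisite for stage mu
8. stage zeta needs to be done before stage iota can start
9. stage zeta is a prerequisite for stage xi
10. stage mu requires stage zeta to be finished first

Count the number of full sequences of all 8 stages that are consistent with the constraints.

294

The stages with no prerequisites are stage alpha, stage zeta; any of them can be placed first.
Enumerating by repeatedly choosing an available stage (one whose prerequisites are all placed) gives 294 distinct complete orderings.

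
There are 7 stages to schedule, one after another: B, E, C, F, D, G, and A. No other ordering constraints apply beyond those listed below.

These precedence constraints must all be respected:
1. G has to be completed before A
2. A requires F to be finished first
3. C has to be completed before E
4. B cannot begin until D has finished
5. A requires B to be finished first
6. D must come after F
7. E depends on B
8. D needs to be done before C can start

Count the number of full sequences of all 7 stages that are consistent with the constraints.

26

2 stages have no prerequisites (F, G), so any of them could come first.
Enumerating by repeatedly choosing an available stage (one whose prerequisites are all placed) gives 26 distinct complete orderings.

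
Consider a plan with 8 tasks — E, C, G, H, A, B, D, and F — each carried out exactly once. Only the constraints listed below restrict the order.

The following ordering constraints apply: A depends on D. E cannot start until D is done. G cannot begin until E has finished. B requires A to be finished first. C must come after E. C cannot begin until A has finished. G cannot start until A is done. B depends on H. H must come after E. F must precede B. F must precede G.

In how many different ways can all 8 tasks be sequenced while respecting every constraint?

The tasks with no prerequisites are D, F; any of them can be placed first.
Counting all ways to extend the partial order to a total order gives 154.

154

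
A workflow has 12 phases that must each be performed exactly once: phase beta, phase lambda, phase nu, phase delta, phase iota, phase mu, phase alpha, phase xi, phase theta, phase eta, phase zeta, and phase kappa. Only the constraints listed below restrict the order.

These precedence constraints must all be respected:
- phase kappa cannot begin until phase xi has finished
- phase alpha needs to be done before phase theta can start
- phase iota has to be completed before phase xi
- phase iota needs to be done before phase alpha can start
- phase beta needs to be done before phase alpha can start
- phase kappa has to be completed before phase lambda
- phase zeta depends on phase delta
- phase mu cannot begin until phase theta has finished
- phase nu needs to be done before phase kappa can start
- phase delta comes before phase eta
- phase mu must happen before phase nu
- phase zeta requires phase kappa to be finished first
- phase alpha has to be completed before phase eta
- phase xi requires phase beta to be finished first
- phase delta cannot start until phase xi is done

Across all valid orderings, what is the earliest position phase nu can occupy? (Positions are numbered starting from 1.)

The phases that are forced before phase nu, directly or transitively, are phase beta, phase iota, phase mu, phase alpha, phase theta. That's 5 phases.
With 5 mandatory predecessors, the earliest phase nu can sit is position 5+1 = 6, and placing just those 5 first achieves it.

6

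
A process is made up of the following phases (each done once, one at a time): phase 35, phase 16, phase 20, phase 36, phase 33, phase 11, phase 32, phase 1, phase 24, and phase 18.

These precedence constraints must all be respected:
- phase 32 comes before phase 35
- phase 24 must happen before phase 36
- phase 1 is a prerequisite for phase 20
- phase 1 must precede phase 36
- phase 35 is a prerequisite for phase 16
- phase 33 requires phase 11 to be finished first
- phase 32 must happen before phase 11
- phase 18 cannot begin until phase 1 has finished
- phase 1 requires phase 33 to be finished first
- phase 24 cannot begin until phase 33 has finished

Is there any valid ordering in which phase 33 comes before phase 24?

Yes

Every valid ordering already has phase 33 before phase 24 (the constraints require it), so in particular at least one does.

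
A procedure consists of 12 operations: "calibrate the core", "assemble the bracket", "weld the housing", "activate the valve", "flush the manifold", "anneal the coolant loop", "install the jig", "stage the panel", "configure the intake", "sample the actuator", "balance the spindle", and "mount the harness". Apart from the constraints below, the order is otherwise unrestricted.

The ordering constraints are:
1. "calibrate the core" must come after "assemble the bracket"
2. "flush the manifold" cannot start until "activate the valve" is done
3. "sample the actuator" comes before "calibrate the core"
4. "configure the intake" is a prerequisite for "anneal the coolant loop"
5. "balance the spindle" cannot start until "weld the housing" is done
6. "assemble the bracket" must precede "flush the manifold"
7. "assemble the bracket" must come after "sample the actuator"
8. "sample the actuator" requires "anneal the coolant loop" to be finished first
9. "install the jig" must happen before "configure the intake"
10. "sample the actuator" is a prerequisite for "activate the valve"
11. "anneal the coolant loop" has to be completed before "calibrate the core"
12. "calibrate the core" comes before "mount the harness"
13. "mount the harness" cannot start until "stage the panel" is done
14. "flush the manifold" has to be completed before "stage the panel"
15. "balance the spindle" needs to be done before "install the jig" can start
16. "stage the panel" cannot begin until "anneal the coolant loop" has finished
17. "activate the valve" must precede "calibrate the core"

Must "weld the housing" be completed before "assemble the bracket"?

Following the dependencies: "weld the housing" → "balance the spindle" → "install the jig" → "configure the intake" → "anneal the coolant loop" → "sample the actuator" → "assemble the bracket".
Hence "weld the housing" necessarily comes before "assemble the bracket".

Yes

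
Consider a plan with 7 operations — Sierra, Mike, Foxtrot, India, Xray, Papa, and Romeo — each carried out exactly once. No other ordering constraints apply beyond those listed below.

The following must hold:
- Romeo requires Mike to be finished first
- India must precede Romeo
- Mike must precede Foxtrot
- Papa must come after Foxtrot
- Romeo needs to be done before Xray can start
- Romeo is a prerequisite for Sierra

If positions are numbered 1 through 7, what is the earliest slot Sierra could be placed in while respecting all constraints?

Every operation that must precede Sierra has to come before it. Tracing all chains that end at Sierra, those operations are: Mike, India, Romeo — 3 in total.
With 3 mandatory predecessors, the earliest Sierra can sit is position 3+1 = 4, and placing just those 3 first achieves it.

4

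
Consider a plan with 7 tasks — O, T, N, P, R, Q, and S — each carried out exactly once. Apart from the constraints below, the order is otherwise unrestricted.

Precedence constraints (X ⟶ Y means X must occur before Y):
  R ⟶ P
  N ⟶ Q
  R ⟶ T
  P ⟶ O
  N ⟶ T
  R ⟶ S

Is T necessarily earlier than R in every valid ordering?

The constraints actually force R before T (via R → T), not the other way around.
So T does not have to come before R — it cannot.

No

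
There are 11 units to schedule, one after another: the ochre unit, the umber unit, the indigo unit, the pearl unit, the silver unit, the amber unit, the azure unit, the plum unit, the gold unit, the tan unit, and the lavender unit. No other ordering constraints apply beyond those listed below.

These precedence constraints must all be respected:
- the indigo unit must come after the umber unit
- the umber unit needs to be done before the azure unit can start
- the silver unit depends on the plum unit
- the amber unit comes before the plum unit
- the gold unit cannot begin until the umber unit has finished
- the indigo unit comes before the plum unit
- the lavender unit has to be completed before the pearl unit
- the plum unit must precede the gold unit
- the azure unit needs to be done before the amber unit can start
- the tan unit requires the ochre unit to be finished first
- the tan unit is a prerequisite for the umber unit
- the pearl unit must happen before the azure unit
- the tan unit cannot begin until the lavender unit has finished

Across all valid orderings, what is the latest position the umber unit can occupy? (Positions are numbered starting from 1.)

5

The units that are forced after the umber unit, directly or by a chain of constraints, are the indigo unit, the silver unit, the amber unit, the azure unit, the plum unit, the gold unit. That's 6 units.
So at least 6 units follow the umber unit, putting the umber unit no later than position 5. That position is achievable by scheduling everything else first.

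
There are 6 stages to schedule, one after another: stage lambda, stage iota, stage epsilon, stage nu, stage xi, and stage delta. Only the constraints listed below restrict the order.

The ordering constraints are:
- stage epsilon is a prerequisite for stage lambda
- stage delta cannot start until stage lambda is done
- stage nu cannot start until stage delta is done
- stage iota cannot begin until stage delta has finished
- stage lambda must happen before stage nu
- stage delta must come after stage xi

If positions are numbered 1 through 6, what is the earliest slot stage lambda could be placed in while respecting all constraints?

Working backwards through the constraints from stage lambda, its only required predecessor is stage epsilon.
With 1 mandatory predecessor, the earliest stage lambda can sit is position 1+1 = 2, and placing just that one first achieves it.

2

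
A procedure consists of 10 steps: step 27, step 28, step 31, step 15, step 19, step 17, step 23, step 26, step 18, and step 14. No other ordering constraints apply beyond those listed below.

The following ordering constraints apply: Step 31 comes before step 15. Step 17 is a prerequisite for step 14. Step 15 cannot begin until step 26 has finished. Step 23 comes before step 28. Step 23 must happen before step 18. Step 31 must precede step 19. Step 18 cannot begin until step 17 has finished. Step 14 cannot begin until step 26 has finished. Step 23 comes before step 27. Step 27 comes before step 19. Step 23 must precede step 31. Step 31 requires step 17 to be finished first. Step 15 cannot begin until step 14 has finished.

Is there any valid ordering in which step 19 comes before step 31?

The constraints give a chain step 31 → step 19, which forces step 31 before step 19.
So no valid ordering can have step 19 before step 31.

No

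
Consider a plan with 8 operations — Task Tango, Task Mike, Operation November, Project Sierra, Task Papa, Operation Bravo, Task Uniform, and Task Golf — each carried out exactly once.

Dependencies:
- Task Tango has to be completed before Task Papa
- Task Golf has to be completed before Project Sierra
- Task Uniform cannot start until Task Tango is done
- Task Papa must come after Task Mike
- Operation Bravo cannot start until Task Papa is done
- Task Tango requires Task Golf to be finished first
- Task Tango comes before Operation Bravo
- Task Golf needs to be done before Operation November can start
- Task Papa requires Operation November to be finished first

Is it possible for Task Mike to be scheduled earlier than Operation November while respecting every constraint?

Yes

Nothing in the constraints forces Operation November before Task Mike — there is no chain from Operation November to Task Mike.
That means at least one valid schedule has Task Mike before Operation November.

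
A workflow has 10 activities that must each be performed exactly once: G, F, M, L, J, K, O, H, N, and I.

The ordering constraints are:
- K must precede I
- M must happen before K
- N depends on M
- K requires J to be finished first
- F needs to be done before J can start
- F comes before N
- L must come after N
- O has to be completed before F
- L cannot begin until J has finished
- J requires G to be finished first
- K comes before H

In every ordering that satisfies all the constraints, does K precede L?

No chain of constraints connects K to L in either direction.
A valid ordering placing L before K exists, so the answer is no.

No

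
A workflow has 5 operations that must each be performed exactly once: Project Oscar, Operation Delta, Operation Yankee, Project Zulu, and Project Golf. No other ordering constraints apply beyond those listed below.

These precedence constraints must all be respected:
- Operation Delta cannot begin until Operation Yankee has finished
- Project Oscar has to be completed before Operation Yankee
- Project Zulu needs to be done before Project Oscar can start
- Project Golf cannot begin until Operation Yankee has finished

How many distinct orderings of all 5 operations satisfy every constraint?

2

Only Project Zulu has no prerequisites, so it must go first.
Systematically extending each partial ordering one operation at a time and counting, there are 2 complete orderings.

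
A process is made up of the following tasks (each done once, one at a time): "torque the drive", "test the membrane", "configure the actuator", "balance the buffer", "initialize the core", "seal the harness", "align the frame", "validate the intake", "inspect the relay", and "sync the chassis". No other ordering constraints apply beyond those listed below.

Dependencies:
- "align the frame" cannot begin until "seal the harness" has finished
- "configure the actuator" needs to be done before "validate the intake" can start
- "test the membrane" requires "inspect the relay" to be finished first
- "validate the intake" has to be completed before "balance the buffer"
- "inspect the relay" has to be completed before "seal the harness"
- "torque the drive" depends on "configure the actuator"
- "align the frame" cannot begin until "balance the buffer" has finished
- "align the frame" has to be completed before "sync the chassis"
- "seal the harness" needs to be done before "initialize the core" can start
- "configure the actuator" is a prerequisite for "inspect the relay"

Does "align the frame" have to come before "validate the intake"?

In fact the dependencies run the other way: "validate the intake" → "balance the buffer" → "align the frame".
So "align the frame" does not have to come before "validate the intake" — it cannot.

No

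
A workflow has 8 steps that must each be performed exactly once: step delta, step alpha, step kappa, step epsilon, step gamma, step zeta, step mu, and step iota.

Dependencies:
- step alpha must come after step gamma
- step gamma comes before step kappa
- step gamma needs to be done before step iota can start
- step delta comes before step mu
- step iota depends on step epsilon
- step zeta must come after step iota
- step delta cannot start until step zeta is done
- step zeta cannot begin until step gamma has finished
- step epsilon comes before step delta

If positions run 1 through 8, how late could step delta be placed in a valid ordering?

7

The only step forced after step delta (directly or by a chain) is step mu.
So at least 1 step follows step delta, putting step delta no later than position 7. That position is achievable by scheduling everything else first.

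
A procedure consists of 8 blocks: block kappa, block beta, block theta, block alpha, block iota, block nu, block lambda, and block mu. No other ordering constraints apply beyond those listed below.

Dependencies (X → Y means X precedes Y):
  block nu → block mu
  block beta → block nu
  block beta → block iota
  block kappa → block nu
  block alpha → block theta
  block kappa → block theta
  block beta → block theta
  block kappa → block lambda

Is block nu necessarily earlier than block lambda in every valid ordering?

Block nu and block lambda are not related by any chain of constraints.
A valid ordering placing block lambda before block nu exists, so the answer is no.

No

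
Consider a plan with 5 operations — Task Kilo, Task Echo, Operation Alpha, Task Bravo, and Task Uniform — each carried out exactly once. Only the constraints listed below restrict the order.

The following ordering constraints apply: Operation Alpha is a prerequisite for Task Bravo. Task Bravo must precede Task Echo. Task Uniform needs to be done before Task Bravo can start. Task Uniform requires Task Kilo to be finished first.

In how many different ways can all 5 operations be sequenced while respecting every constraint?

3

The operations with no prerequisites are Task Kilo, Operation Alpha; any of them can be placed first.
Systematically extending each partial ordering one operation at a time and counting, there are 3 complete orderings.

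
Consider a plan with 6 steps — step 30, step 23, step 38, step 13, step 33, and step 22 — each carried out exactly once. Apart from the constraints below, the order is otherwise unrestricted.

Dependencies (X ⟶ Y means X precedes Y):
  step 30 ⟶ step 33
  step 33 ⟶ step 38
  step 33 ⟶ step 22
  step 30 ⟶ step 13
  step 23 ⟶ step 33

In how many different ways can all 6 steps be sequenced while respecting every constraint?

2 steps have no prerequisites (step 30, step 23), so any of them could come first.
Systematically extending each partial ordering one step at a time and counting, there are 18 complete orderings.

18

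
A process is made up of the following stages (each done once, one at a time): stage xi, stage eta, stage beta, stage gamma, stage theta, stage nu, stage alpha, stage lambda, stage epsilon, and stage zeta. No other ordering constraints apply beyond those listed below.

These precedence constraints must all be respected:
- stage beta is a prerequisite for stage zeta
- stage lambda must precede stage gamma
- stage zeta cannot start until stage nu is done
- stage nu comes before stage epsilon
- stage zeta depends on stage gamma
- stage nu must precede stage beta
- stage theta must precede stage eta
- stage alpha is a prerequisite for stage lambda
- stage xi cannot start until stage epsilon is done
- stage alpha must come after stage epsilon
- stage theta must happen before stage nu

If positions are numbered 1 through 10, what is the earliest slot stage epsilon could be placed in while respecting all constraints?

3

The stages that are forced before stage epsilon, directly or transitively, are stage theta, stage nu. That's 2 stages.
With 2 mandatory predecessors, the earliest stage epsilon can sit is position 2+1 = 3, and placing just those 2 first achieves it.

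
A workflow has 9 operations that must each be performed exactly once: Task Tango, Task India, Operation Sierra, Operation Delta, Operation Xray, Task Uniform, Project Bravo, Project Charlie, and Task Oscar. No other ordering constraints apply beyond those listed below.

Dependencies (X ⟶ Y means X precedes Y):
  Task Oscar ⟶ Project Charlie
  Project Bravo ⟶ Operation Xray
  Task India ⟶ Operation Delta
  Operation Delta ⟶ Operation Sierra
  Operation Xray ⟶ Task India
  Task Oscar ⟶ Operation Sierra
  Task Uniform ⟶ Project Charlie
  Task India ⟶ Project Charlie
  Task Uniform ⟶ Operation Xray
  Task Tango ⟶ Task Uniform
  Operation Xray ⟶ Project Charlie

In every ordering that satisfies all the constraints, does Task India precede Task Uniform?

There is a chain Task Uniform → Operation Xray → Task India, which puts Task Uniform before Task India.
So Task India does not have to come before Task Uniform — it cannot.

No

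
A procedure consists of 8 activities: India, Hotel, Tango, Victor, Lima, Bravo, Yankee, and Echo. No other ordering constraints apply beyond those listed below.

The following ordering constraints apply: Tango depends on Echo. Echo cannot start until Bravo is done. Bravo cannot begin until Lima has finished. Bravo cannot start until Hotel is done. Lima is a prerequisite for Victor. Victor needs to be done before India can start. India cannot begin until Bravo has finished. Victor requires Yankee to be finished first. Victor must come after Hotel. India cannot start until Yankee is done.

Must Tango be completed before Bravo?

In fact the dependencies run the other way: Bravo → Echo → Tango.
So Tango never precedes Bravo.

No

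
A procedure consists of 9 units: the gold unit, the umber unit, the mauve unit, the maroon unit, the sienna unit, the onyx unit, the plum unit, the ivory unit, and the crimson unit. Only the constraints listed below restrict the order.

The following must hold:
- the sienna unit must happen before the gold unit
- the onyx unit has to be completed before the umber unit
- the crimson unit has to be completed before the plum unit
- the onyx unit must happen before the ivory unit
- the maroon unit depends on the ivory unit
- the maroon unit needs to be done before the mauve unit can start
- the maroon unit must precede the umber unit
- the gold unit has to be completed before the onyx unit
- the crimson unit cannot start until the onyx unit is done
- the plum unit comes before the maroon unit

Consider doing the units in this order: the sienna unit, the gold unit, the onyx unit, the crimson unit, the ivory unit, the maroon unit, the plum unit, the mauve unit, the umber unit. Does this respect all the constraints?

In the proposed order, the maroon unit appears before the plum unit.
That contradicts the constraint that the plum unit must precede the maroon unit.

No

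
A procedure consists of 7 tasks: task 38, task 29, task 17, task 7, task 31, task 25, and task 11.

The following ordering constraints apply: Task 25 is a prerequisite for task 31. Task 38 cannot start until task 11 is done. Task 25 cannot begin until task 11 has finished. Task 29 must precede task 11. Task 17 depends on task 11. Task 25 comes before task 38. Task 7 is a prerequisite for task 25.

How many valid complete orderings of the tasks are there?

2 tasks have no prerequisites (task 29, task 7), so any of them could come first.
Enumerating by repeatedly choosing an available task (one whose prerequisites are all placed) gives 26 distinct complete orderings.

26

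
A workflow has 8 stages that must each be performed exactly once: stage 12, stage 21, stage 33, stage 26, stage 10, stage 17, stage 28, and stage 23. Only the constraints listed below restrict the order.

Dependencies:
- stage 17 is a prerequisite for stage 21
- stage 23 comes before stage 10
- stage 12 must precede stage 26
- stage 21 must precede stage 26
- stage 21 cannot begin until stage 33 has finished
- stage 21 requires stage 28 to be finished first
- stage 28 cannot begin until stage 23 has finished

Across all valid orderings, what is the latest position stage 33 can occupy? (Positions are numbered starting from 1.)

The stages that are forced after stage 33, directly or by a chain of constraints, are stage 21, stage 26. That's 2 stages.
With 2 mandatory successors out of 8 stages total, the latest slot for stage 33 is 8−2 = 6, and it's reachable by doing all non-successors before stage 33.

6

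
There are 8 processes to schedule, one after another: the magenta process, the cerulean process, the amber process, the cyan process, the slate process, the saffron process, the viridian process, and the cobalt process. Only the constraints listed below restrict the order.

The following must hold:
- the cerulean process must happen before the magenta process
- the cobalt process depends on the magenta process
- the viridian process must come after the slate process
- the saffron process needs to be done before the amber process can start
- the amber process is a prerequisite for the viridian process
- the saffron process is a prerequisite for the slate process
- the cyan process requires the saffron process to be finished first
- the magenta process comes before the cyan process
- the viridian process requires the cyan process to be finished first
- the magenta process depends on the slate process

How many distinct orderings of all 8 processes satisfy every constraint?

48

2 processes have no prerequisites (the cerulean process, the saffron process), so any of them could come first.
Systematically extending each partial ordering one process at a time and counting, there are 48 complete orderings.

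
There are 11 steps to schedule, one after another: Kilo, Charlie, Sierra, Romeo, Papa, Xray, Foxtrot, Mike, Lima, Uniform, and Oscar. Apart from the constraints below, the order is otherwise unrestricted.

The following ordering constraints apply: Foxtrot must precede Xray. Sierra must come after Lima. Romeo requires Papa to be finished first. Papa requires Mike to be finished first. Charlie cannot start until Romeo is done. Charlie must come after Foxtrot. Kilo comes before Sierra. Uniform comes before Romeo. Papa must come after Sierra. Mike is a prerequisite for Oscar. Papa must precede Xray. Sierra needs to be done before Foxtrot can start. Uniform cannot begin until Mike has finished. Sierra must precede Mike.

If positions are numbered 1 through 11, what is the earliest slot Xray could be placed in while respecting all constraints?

7

Every step that must precede Xray has to come before it. Tracing all chains that end at Xray, those steps are: Kilo, Sierra, Papa, Foxtrot, Mike, Lima — 6 in total.
With 6 mandatory predecessors, the earliest Xray can sit is position 6+1 = 7, and placing just those 6 first achieves it.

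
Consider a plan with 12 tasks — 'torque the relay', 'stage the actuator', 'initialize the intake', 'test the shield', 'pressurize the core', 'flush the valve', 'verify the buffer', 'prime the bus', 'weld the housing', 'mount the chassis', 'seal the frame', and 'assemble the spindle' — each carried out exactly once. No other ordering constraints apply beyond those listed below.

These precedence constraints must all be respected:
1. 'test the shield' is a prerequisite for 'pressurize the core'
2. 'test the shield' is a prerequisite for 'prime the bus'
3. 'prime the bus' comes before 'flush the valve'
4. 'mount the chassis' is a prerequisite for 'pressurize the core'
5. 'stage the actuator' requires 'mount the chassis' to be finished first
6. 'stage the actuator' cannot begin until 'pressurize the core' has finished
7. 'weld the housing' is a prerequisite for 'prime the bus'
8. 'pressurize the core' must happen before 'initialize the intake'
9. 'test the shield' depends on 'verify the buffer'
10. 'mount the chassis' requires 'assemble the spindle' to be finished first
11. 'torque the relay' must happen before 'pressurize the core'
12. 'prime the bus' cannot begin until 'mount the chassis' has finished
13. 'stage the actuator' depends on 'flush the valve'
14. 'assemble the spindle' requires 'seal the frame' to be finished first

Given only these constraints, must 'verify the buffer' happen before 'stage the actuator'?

Yes

Following the dependencies: 'verify the buffer' → 'test the shield' → 'pressurize the core' → 'stage the actuator'.
Hence 'verify the buffer' necessarily comes before 'stage the actuator'.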